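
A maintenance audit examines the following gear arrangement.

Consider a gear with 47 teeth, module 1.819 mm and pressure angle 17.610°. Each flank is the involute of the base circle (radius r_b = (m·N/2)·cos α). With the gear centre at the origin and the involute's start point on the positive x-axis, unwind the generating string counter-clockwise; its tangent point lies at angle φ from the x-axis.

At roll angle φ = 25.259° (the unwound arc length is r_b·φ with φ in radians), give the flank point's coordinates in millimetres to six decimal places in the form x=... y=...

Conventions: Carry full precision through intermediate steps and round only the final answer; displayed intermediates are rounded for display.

topology: single-mesh involute geometry — m = 1.819, N = 47
pitch radius r_p = m·N/2 = 1.819·47/2 = 42.746500
base radius r_b = r_p·cos α = 42.746500·cos 17.610° = 40.743308
roll angle φ = 25.259° = 0.44085272 rad
x = r_b·(cos φ + φ·sin φ) = 44.512258
y = r_b·(sin φ − φ·cos φ) = 1.141173

x=44.512258 y=1.141173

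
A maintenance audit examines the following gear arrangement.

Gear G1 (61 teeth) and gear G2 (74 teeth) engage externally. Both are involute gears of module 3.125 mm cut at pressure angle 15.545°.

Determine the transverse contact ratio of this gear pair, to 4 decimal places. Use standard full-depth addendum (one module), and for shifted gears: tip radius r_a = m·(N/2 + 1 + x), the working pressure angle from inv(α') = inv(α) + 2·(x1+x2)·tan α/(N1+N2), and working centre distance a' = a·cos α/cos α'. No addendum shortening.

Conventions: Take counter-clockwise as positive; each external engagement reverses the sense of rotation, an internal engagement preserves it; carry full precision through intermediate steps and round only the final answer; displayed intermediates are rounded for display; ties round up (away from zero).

2.1228

single-mesh involute tooth geometry (61T engaging 74T at module 3.125)
base radii: r_b1 = 91.825994, r_b2 = 111.395468
tip radii: r_a1 = 98.437500, r_a2 = 118.750000
no profile shift: α' = α, a' = a
action lengths: √(r_a1²−r_b1²) = 35.467283, √(r_a2²−r_b2²) = 41.141367
base pitch p_b = π·m·cos α = 9.458356
CR = (35.467283 + 41.141367 − 210.937500·sin 15.54500°)/9.458356 = 2.122824
contact ratio ≈ 2.1228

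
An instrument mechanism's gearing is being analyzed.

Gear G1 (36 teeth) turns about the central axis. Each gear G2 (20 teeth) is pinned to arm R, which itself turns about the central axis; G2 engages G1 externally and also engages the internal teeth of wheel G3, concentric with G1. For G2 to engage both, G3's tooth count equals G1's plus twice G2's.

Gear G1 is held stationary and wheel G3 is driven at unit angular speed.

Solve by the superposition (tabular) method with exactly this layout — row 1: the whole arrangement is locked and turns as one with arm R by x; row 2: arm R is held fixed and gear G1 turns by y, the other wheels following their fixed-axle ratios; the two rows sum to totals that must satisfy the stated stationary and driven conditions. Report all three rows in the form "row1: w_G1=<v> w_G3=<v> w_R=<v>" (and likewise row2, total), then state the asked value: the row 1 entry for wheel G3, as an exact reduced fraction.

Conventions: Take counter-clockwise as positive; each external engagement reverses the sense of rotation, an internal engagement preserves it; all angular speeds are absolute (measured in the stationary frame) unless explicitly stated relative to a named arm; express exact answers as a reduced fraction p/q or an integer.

planetary set (36T centre, 20T on arm, 76T internal) — Willis relation
row 1 (train locked, turned with arm): all members turn x
row 2: sun turns y, ring = −(36/76)·y, arm 0
boundary: total ω_sun = x + y = 0 and total ω_ring = x − (36/76)·y = 1  ⇒  y = -19/28, x = 19/28
row 2 ring = −(36/76)·(-19/28) = 9/28
totals (row 1 + row 2): sun 19/28 + (-19/28) = 0, ring 19/28 + 9/28 = 1, arm 19/28 + 0 = 19/28
asked cell (row1, ring) = 19/28

row1: w_G1=19/28 w_G3=19/28 w_R=19/28
row2: w_G1=-19/28 w_G3=9/28 w_R=0
total: w_G1=0 w_G3=1 w_R=19/28
asked value: 19/28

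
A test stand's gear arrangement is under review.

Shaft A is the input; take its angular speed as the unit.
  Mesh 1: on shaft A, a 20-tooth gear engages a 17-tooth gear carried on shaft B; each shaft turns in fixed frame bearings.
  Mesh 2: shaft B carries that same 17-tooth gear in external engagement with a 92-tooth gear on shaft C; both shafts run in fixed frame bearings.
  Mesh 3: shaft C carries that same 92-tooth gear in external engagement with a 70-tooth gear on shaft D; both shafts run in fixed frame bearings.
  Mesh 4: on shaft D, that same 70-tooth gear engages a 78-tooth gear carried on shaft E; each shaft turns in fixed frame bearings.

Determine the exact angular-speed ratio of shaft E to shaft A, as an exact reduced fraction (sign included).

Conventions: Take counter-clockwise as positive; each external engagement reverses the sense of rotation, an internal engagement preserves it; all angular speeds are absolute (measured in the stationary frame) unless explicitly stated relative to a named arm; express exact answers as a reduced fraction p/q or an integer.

10/39

class = fixed-axis compound train [4 meshes; 4 ratios multiply, 4 sense flips]
mesh 1 [20T→17T]: running ratio 20/17, sense −
mesh 2 [17T→92T]: running ratio 5/23, sense +
mesh 3 [92T→70T]: running ratio 2/7, sense −
mesh 4 [70T→78T]: running ratio 10/39, sense +
ω_out/ω_in = 10/39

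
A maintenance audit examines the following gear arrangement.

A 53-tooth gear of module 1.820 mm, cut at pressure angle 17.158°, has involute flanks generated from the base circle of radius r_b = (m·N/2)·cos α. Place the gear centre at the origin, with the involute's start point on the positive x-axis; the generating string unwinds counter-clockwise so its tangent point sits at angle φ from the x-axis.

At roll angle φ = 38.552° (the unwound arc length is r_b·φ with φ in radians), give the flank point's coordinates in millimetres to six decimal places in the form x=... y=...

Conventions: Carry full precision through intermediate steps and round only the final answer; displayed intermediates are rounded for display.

x=55.364064 y=4.471014

recognized (one wheel, involute flank): single-mesh tooth geometry, m = 1.820, N = 53
pitch radius r_p = m·N/2 = 1.820·53/2 = 48.230000
base radius r_b = r_p·cos α = 48.230000·cos 17.158° = 46.083518
roll angle φ = 38.552° = 0.67285933 rad
x = r_b·(cos φ + φ·sin φ) = 55.364064
y = r_b·(sin φ − φ·cos φ) = 4.471014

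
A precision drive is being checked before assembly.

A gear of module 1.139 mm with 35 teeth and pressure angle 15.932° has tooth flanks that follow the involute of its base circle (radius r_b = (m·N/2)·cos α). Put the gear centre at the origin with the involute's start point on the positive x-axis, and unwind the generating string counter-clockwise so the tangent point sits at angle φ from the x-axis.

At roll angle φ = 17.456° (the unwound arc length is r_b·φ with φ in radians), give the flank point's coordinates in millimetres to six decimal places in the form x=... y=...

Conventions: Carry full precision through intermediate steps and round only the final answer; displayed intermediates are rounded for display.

class = single-mesh tooth geometry [base-circle involute, m = 1.139, 35T]
pitch radius r_p = m·N/2 = 1.139·35/2 = 19.932500
base radius r_b = r_p·cos α = 19.932500·cos 15.932° = 19.166856
roll angle φ = 17.456° = 0.30466467 rad
x = r_b·(cos φ + φ·sin φ) = 20.035859
y = r_b·(sin φ − φ·cos φ) = 0.179003

x=20.035859 y=0.179003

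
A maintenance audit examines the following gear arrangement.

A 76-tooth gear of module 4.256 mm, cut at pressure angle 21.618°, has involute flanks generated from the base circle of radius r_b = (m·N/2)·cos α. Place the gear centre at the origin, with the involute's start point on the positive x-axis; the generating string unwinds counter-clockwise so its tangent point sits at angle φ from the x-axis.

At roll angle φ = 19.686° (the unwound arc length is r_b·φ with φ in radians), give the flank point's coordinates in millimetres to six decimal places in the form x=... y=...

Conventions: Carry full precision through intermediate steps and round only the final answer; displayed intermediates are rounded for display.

single-mesh involute tooth geometry (76T wheel at module 4.256)
pitch radius r_p = m·N/2 = 4.256·76/2 = 161.728000
base radius r_b = r_p·cos α = 161.728000·cos 21.618° = 150.352180
roll angle φ = 19.686° = 0.34358552 rad
x = r_b·(cos φ + φ·sin φ) = 158.966592
y = r_b·(sin φ − φ·cos φ) = 2.008896

x=158.966592 y=2.008896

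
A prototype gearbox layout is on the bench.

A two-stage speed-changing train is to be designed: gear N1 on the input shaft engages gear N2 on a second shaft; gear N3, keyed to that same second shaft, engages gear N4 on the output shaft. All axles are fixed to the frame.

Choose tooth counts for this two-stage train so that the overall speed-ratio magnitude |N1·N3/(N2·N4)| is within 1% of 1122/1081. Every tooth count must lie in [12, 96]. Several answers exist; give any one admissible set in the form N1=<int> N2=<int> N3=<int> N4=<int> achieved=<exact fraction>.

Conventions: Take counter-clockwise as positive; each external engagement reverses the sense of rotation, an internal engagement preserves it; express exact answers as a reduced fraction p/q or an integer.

N1=17 N2=23 N3=66 N4=47 achieved=1122/1081

class = fixed-axis compound train [2-stage, 1122/1081 wanted]
target = 1122/1081 in lowest terms: an exact hit needs N1·N3 = k·1122 and N2·N4 = k·1081 for one integer k, every count in [12, 96]; additionally prefer no 1:1 stage (N1 ≠ N2, N3 ≠ N4)
k = 1: N1·N3 = 1122 = 17·66, N2·N4 = 1081 = 23·47
achieved = 17·66/(23·47) = 1122/1081; |achieved − target| = 0 ≤ 561/54050 ✓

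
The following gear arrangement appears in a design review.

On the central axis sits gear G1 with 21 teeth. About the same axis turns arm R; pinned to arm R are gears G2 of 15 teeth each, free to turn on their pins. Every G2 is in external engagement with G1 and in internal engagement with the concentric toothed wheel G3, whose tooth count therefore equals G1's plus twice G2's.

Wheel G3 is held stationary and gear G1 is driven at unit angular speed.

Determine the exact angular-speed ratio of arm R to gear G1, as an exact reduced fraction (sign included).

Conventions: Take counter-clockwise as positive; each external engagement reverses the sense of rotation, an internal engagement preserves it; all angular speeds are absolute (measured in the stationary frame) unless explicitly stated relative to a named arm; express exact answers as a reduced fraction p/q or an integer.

topology: planetary set — G1 21T / G2 15T / G3 51T, arm = carrier (Willis)
ring teeth: 21 + 2·15 = 51
21(ω_sun−ω_arm) = −51(ω_ring−ω_arm),  ω_ring = 0, ω_sun = 1
21(1−ω_arm) = −51(0−ω_arm)  ⇒  72·ω_arm = 21  ⇒  ω_arm = 7/24
ω_out/ω_in = 7/24

7/24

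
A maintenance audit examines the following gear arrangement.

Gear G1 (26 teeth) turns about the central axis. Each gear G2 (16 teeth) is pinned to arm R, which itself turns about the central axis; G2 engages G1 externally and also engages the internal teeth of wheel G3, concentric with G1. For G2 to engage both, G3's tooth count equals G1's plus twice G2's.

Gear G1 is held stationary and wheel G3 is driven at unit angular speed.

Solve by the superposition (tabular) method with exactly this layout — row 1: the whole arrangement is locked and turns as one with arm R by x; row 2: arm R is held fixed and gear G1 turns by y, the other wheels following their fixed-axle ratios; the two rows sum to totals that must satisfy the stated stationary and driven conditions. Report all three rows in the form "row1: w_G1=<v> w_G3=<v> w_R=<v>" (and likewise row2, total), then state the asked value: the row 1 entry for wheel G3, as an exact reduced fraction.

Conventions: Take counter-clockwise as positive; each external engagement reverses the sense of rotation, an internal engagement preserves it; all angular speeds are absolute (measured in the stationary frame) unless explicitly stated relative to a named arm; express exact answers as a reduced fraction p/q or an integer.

recognized (axles ride arm R): planetary set, 26/16/58 teeth
row 1 (train locked, turned with arm): all members turn x
row 2: sun turns y, ring = −(26/58)·y, arm 0
boundary: total ω_sun = x + y = 0 and total ω_ring = x − (26/58)·y = 1  ⇒  y = -29/42, x = 29/42
row 2 ring = −(26/58)·(-29/42) = 13/42
totals (row 1 + row 2): sun 29/42 + (-29/42) = 0, ring 29/42 + 13/42 = 1, arm 29/42 + 0 = 29/42
asked cell (row1, ring) = 29/42

row1: w_G1=29/42 w_G3=29/42 w_R=29/42
row2: w_G1=-29/42 w_G3=13/42 w_R=0
total: w_G1=0 w_G3=1 w_R=29/42
asked value: 29/42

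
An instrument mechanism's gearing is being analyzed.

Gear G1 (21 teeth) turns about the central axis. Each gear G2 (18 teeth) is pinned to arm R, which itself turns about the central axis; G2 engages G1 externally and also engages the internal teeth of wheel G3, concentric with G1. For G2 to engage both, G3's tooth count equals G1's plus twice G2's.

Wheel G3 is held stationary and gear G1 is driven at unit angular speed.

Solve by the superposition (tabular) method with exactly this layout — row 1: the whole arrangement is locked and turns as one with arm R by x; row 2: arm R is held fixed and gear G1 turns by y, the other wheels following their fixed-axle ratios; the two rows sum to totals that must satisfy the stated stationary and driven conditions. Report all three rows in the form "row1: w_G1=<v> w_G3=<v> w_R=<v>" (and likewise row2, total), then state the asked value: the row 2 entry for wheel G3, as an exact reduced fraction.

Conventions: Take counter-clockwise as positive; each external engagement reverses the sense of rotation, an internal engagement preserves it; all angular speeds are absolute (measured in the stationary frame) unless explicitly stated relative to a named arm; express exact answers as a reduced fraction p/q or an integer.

row1: w_G1=7/26 w_G3=7/26 w_R=7/26
row2: w_G1=19/26 w_G3=-7/26 w_R=0
total: w_G1=1 w_G3=0 w_R=7/26
asked value: -7/26

planetary set (21T centre, 18T on arm, 57T internal) — Willis relation
row 1 (train locked, turned with arm): all members turn x
row 2 (arm held, sun turns y): ω_ring = −(21/57)·y, ω_arm = 0
boundary: total ω_ring = x − (21/57)·y = 0 and total ω_sun = x + y = 1  ⇒  y = 19/26, x = 7/26
row 2 ring = −(21/57)·19/26 = -7/26
totals (row 1 + row 2): sun 7/26 + 19/26 = 1, ring 7/26 + (-7/26) = 0, arm 7/26 + 0 = 7/26
asked cell (row2, ring) = -7/26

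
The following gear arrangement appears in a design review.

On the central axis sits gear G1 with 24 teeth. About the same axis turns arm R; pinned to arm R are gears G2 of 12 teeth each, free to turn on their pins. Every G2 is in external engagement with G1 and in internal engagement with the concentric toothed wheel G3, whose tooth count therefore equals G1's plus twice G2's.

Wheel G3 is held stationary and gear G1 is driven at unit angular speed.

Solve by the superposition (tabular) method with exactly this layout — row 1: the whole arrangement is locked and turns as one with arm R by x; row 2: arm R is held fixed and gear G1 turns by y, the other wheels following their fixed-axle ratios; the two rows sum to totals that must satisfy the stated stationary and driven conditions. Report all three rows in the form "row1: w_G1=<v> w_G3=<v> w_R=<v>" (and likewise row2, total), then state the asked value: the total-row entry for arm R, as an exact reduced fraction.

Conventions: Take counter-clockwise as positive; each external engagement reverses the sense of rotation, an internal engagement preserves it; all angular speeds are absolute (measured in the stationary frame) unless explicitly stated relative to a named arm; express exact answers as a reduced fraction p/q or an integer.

row1: w_G1=1/3 w_G3=1/3 w_R=1/3
row2: w_G1=2/3 w_G3=-1/3 w_R=0
total: w_G1=1 w_G3=0 w_R=1/3
asked value: 1/3

recognized (axles ride arm R): planetary set, 24/12/48 teeth
superposition row 1 [locked train]: every member turns x
row 2: sun turns y, ring = −(24/48)·y, arm 0
boundary: total ω_ring = x − (24/48)·y = 0 and total ω_sun = x + y = 1  ⇒  y = 2/3, x = 1/3
row 2 ring = −(24/48)·2/3 = -1/3
totals (row 1 + row 2): sun 1/3 + 2/3 = 1, ring 1/3 + (-1/3) = 0, arm 1/3 + 0 = 1/3
asked cell (total, arm) = 1/3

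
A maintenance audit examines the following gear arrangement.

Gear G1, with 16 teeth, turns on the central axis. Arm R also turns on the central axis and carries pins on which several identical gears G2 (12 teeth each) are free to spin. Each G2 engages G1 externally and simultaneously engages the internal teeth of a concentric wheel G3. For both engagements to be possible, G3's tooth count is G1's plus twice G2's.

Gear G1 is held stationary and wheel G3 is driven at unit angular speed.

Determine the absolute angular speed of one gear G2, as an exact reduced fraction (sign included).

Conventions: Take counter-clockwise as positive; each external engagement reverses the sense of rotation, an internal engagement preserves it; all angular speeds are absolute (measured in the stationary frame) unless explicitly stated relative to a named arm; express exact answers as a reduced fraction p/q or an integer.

class = planetary set [G3 = 16+2·12 = 40; Willis about the carrier]
ring teeth: 16 + 2·12 = 40
16(ω_sun−ω_arm) = −40(ω_ring−ω_arm),  ω_sun = 0, ω_ring = 1
16(0−ω_arm) = −40(1−ω_arm)  ⇒  56·ω_arm = 40  ⇒  ω_arm = 5/7
sun–planet mesh: 16·(0−5/7) = −12·(ω_p−ω_arm)  ⇒  ω_p−ω_arm = 20/21
ω_p = 5/7 + 20/21 = 5/3
exact speed ratio = 5/3

5/3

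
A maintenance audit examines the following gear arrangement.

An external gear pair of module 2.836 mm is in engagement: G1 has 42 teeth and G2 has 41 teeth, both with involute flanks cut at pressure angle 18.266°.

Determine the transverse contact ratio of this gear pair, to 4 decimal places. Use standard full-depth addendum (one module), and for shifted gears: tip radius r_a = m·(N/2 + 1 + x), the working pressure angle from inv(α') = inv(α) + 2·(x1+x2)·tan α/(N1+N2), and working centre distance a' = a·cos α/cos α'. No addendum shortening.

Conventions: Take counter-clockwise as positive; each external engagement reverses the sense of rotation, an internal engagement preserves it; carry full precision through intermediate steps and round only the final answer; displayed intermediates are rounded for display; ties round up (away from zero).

1.8133

class = single-mesh tooth geometry [involute pair 42T × 41T, m = 2.836]
base radii: r_b1 = 56.555071, r_b2 = 55.208521
tip radii: r_a1 = 62.392000, r_a2 = 60.974000
no profile shift: α' = α, a' = a
action lengths: √(r_a1²−r_b1²) = 26.349301, √(r_a2²−r_b2²) = 25.881419
base pitch p_b = π·m·cos α = 8.460619
CR = (26.349301 + 25.881419 − 117.694000·sin 18.26600°)/8.460619 = 1.813343
contact ratio ≈ 1.8133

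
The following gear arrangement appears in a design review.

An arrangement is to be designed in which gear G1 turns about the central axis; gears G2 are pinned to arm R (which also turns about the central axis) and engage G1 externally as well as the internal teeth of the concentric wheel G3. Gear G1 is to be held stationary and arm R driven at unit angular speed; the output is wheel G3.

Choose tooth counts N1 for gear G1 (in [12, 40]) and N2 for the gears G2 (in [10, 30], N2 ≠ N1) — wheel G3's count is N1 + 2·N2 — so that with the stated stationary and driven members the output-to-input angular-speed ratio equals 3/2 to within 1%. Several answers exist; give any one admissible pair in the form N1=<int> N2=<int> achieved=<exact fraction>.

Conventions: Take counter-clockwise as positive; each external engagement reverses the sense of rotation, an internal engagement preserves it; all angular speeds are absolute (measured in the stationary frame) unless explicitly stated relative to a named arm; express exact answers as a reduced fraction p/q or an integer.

N1=20 N2=10 achieved=3/2

design class (target 3/2): planetary set
Willis with ω_sun = 0: ω_ring/ω_arm = (N1+N3)/N3; set equal to 3/2  ⇒  N3/N1 = 1/(3/2 − 1) = 2
N3 = N1 + 2·N2  ⇒  N2/N1 = (N3/N1 − 1)/2 = (2 − 1)/2 = 1/2
smallest multiple with N1 ≥ 12 and N2 ≥ 10: k = 10  ⇒  N1 = 10·2 = 20, N2 = 10·1 = 10 (N1 ≤ 40, N2 ≤ 30, N2 ≠ N1 ✓), N3 = 20 + 2·10 = 40
check: (N1+N3)/N3 with N1 = 20, N3 = 40 gives 3/2; |achieved − target| = 0 ≤ 3/200 ✓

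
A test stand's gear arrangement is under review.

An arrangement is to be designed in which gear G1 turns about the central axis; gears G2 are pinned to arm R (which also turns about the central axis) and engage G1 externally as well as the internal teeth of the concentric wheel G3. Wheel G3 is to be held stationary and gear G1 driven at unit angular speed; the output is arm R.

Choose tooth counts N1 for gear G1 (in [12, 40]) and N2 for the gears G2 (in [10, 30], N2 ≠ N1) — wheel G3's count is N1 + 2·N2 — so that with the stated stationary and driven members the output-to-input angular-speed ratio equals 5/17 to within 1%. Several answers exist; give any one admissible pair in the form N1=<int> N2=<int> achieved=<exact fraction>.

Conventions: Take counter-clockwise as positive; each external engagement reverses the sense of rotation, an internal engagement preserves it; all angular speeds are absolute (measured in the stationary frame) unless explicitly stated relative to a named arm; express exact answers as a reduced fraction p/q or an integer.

N1=20 N2=14 achieved=5/17

planetary set to be sized for 5/17 (Willis relation)
Willis with ω_ring = 0: ω_arm/ω_sun = N1/(N1+N3); set equal to 5/17  ⇒  N3/N1 = 1/(5/17) − 1 = 12/5
N3 = N1 + 2·N2  ⇒  N2/N1 = (N3/N1 − 1)/2 = (12/5 − 1)/2 = 7/10
smallest multiple with N1 ≥ 12 and N2 ≥ 10: k = 2  ⇒  N1 = 2·10 = 20, N2 = 2·7 = 14 (N1 ≤ 40, N2 ≤ 30, N2 ≠ N1 ✓), N3 = 20 + 2·14 = 48
check: N1/(N1+N3) with N1 = 20, N3 = 48 gives 5/17; |achieved − target| = 0 ≤ 1/340 ✓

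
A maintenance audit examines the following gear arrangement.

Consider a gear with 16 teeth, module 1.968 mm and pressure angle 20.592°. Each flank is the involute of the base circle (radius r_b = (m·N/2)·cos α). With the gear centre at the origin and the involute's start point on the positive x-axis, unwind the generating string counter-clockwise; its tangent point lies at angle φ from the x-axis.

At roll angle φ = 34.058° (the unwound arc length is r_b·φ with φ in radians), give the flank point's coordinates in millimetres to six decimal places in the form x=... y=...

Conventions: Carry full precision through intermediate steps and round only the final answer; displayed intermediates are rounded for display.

x=17.116345 y=0.995832

single-mesh involute tooth geometry (16T wheel at module 1.968)
pitch radius r_p = m·N/2 = 1.968·16/2 = 15.744000
base radius r_b = r_p·cos α = 15.744000·cos 20.592° = 14.738095
roll angle φ = 34.058° = 0.59442424 rad
x = r_b·(cos φ + φ·sin φ) = 17.116345
y = r_b·(sin φ − φ·cos φ) = 0.995832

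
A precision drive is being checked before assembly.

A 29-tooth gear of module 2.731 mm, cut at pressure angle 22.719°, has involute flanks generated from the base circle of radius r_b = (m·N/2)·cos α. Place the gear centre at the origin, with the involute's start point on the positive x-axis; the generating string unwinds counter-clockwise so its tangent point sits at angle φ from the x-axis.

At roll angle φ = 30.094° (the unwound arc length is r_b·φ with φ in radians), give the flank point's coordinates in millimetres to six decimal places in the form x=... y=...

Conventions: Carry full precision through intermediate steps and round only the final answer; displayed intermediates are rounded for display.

x=41.223234 y=1.716072

class = single-mesh tooth geometry [base-circle involute, m = 2.731, 29T]
pitch radius r_p = m·N/2 = 2.731·29/2 = 39.599500
base radius r_b = r_p·cos α = 39.599500·cos 22.719° = 36.526977
roll angle φ = 30.094° = 0.52523939 rad
x = r_b·(cos φ + φ·sin φ) = 41.223234
y = r_b·(sin φ − φ·cos φ) = 1.716072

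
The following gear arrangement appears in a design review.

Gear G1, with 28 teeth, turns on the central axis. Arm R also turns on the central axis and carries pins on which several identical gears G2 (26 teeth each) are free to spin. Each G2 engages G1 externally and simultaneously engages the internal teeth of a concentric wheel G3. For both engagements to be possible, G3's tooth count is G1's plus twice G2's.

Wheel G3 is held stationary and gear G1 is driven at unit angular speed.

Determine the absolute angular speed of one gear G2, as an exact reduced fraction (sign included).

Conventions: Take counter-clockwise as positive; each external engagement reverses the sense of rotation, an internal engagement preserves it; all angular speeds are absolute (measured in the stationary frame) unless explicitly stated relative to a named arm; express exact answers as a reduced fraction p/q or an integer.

-7/13

class = planetary set [G3 = 28+2·26 = 80; Willis about the carrier]
ring teeth: 28 + 2·26 = 80
28(ω_sun−ω_arm) = −80(ω_ring−ω_arm),  ω_ring = 0, ω_sun = 1
28(1−ω_arm) = −80(0−ω_arm)  ⇒  108·ω_arm = 28  ⇒  ω_arm = 7/27
sun–planet mesh: 28·(1−7/27) = −26·(ω_p−ω_arm)  ⇒  ω_p−ω_arm = -280/351
ω_p = 7/27 − 280/351 = -7/13
exact speed ratio = -7/13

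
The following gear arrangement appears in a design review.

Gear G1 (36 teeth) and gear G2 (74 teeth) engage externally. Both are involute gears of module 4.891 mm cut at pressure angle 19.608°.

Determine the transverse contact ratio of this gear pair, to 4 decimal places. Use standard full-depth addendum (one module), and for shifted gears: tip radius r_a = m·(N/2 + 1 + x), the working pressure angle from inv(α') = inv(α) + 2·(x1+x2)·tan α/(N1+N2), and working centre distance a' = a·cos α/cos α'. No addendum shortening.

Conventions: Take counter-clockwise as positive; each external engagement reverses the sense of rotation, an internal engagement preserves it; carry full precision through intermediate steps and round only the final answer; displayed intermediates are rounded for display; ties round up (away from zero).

recognized (one external pair, fixed centres): single-mesh tooth geometry, m = 4.891, N1 = 36, N2 = 74
base radii: r_b1 = 82.932730, r_b2 = 170.472833
tip radii: r_a1 = 92.929000, r_a2 = 185.858000
no profile shift: α' = α, a' = a
action lengths: √(r_a1²−r_b1²) = 41.928050, √(r_a2²−r_b2²) = 74.041943
base pitch p_b = π·m·cos α = 14.474492
CR = (41.928050 + 74.041943 − 269.005000·sin 19.60800°)/14.474492 = 1.775293
contact ratio ≈ 1.7753

1.7753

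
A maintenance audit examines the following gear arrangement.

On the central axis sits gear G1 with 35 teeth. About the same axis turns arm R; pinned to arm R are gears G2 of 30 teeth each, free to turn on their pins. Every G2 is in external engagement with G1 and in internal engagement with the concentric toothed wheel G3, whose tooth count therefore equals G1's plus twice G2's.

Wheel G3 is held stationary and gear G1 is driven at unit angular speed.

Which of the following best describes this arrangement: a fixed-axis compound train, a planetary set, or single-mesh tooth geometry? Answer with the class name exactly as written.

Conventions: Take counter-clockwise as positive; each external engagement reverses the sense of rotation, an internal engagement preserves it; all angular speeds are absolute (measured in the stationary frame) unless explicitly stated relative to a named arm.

class = planetary set [G3 = 35+2·30 = 95; Willis about the carrier]
classification: planetary set

planetary set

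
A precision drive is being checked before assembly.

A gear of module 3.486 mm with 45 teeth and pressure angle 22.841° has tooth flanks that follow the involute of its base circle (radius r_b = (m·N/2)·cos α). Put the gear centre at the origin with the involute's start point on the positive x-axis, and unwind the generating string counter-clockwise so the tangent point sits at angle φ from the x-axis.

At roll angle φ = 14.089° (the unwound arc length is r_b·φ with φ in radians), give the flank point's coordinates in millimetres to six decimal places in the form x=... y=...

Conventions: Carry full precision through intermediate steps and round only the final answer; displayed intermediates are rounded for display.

x=74.437041 y=0.356097

topology: single-mesh involute geometry — m = 3.486, N = 45
pitch radius r_p = m·N/2 = 3.486·45/2 = 78.435000
base radius r_b = r_p·cos α = 78.435000·cos 22.841° = 72.284568
roll angle φ = 14.089° = 0.24589944 rad
x = r_b·(cos φ + φ·sin φ) = 74.437041
y = r_b·(sin φ − φ·cos φ) = 0.356097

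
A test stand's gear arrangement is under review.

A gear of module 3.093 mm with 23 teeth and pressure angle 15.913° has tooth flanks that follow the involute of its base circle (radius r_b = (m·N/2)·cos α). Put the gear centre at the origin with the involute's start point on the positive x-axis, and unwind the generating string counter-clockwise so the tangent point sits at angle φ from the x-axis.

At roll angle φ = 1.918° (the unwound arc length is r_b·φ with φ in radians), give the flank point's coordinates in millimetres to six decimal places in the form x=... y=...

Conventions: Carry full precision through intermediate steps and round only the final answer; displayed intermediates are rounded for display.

x=34.225606 y=0.000428

recognized (one wheel, involute flank): single-mesh tooth geometry, m = 3.093, N = 23
pitch radius r_p = m·N/2 = 3.093·23/2 = 35.569500
base radius r_b = r_p·cos α = 35.569500·cos 15.913° = 34.206446
roll angle φ = 1.918° = 0.03347542 rad
x = r_b·(cos φ + φ·sin φ) = 34.225606
y = r_b·(sin φ − φ·cos φ) = 0.000428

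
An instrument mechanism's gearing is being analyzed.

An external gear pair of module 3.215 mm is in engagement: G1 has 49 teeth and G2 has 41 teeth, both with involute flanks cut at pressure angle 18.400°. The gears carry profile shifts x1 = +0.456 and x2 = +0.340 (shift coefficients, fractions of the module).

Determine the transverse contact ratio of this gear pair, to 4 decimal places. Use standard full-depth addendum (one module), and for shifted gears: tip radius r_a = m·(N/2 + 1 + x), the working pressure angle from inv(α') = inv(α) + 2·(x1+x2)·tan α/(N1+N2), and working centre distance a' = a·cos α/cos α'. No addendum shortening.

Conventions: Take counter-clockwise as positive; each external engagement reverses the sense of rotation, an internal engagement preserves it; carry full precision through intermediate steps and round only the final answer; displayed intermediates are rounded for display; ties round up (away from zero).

1.6993

recognized (one external pair, fixed centres): single-mesh tooth geometry, m = 3.215, N1 = 49, N2 = 41
base radii: r_b1 = 74.740591, r_b2 = 62.538046
tip radii: r_a1 = 83.448540, r_a2 = 70.215600
inv(α') = inv(18.400°) + 2·(+0.456+0.340)·tan α/(49+41) = 0.01739945  ⇒  α' = 21.02119°
a' = a·cos α / cos α' = 144.6750·cos 18.400°/cos 21.02119° = 147.066215
action lengths: √(r_a1²−r_b1²) = 37.114725, √(r_a2²−r_b2²) = 31.925277
base pitch p_b = π·m·cos α = 9.583857
CR = (37.114725 + 31.925277 − 147.066215·sin 21.02119°)/9.583857 = 1.699254
contact ratio ≈ 1.6993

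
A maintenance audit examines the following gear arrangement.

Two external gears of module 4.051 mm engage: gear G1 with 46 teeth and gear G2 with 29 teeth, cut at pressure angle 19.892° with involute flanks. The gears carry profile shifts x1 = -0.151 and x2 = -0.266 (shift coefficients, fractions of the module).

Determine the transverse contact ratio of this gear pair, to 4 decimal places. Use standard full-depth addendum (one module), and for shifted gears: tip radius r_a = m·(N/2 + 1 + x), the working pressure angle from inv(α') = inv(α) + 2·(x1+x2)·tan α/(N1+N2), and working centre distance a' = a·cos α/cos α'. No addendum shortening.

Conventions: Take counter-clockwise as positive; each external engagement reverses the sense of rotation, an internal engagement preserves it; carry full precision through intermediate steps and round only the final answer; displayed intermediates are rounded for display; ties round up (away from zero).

recognized (one external pair, fixed centres): single-mesh tooth geometry, m = 4.051, N1 = 46, N2 = 29
base radii: r_b1 = 87.613893, r_b2 = 55.234846
tip radii: r_a1 = 96.612299, r_a2 = 61.712934
inv(α') = inv(19.892°) + 2·(-0.151-0.266)·tan α/(46+29) = 0.01063251  ⇒  α' = 17.93029°
a' = a·cos α / cos α' = 151.9125·cos 19.892°/cos 17.93029° = 150.140807
action lengths: √(r_a1²−r_b1²) = 40.715379, √(r_a2²−r_b2²) = 27.524499
base pitch p_b = π·m·cos α = 11.967268
CR = (40.715379 + 27.524499 − 150.140807·sin 17.93029°)/11.967268 = 1.839818
contact ratio ≈ 1.8398

1.8398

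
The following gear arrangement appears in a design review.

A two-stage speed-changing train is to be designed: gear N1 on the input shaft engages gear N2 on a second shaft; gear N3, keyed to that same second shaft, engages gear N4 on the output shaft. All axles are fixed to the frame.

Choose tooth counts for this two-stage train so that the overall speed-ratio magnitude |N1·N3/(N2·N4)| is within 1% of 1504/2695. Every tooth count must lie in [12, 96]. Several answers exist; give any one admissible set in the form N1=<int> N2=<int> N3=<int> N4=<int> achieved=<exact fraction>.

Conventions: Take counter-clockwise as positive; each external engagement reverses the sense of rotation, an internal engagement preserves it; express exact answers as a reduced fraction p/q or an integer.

design class (target 1504/2695): fixed-axis compound train
target = 1504/2695 in lowest terms: an exact hit needs N1·N3 = k·1504 and N2·N4 = k·2695 for one integer k, every count in [12, 96]; additionally prefer no 1:1 stage (N1 ≠ N2, N3 ≠ N4)
k = 1: N1·N3 = 1504 = 16·94, N2·N4 = 2695 = 35·77
achieved = 16·94/(35·77) = 1504/2695; |achieved − target| = 0 ≤ 376/67375 ✓

N1=16 N2=35 N3=94 N4=77 achieved=1504/2695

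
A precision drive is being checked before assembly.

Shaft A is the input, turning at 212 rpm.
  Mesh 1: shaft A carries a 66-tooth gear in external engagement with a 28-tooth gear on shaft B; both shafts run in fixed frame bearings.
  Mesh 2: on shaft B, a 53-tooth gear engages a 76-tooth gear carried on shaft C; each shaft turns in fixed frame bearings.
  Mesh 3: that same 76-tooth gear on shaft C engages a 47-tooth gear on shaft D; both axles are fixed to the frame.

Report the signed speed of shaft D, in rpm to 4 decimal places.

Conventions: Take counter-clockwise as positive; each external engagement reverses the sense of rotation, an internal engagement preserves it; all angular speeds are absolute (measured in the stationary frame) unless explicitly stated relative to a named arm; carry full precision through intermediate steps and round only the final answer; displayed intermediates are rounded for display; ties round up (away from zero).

3-mesh fixed-axis compound train (all bearings frame-fixed)
mesh 1 [66T→28T]: ω = 212.0000×66/28 = 499.7143 rpm, sense flips to −
mesh 2 [53T→76T]: ω = 499.7143×53/76 = 348.4850 rpm, sense flips to +
mesh 3 [76T→47T]: ω = 348.4850×76/47 = 563.5076 rpm, sense flips to −
signed output speed = -563.5076 rpm

-563.5076 rpm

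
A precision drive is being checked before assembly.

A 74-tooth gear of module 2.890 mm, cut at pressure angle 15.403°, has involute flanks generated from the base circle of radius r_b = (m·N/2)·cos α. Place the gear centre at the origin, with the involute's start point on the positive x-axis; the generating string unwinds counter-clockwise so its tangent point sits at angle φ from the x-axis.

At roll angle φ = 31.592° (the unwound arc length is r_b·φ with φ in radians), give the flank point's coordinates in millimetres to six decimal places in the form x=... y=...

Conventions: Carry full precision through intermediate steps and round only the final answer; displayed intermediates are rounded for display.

single-mesh involute tooth geometry (74T wheel at module 2.890)
pitch radius r_p = m·N/2 = 2.890·74/2 = 106.930000
base radius r_b = r_p·cos α = 106.930000·cos 15.403° = 103.089235
roll angle φ = 31.592° = 0.55138442 rad
x = r_b·(cos φ + φ·sin φ) = 117.588960
y = r_b·(sin φ − φ·cos φ) = 5.587198

x=117.588960 y=5.587198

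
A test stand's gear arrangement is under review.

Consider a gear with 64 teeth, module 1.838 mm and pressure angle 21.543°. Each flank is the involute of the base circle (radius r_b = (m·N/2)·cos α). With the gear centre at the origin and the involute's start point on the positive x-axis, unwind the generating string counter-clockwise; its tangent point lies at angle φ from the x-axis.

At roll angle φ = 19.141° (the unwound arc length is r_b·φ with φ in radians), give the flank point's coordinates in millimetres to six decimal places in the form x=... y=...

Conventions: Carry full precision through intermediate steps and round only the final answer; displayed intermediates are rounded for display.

single-mesh involute tooth geometry (64T wheel at module 1.838)
pitch radius r_p = m·N/2 = 1.838·64/2 = 58.816000
base radius r_b = r_p·cos α = 58.816000·cos 21.543° = 54.707247
roll angle φ = 19.141° = 0.33407347 rad
x = r_b·(cos φ + φ·sin φ) = 57.675400
y = r_b·(sin φ − φ·cos φ) = 0.672349

x=57.675400 y=0.672349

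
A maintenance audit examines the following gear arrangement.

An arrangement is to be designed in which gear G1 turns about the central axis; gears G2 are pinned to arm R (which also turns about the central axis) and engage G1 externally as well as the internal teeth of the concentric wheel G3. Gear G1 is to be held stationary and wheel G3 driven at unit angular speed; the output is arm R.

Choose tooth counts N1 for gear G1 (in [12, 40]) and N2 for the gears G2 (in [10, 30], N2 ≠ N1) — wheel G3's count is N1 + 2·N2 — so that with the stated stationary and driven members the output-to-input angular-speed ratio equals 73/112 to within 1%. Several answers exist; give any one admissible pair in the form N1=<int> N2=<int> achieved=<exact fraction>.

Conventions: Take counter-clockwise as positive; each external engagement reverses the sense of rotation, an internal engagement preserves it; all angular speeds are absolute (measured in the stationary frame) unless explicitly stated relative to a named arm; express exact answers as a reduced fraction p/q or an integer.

N1=39 N2=17 achieved=73/112

planetary set to be sized for 73/112 (Willis relation)
Willis with ω_sun = 0: ω_arm/ω_ring = N3/(N1+N3); set equal to 73/112  ⇒  N3/N1 = (73/112)/(1 − 73/112) = 73/39
N3 = N1 + 2·N2  ⇒  N2/N1 = (N3/N1 − 1)/2 = (73/39 − 1)/2 = 17/39
smallest multiple with N1 ≥ 12 and N2 ≥ 10: k = 1  ⇒  N1 = 1·39 = 39, N2 = 1·17 = 17 (N1 ≤ 40, N2 ≤ 30, N2 ≠ N1 ✓), N3 = 39 + 2·17 = 73
check: N3/(N1+N3) with N1 = 39, N3 = 73 gives 73/112; |achieved − target| = 0 ≤ 73/11200 ✓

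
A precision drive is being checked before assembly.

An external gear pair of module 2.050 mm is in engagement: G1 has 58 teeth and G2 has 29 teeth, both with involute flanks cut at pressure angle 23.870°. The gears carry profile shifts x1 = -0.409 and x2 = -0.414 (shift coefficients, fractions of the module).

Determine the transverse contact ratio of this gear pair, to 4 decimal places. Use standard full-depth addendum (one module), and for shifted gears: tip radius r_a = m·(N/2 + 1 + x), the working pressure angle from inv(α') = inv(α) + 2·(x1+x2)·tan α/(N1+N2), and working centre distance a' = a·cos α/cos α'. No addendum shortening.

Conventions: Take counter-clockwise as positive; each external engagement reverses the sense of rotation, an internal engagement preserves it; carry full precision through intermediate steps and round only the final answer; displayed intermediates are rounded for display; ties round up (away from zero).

class = single-mesh tooth geometry [involute pair 58T × 29T, m = 2.050]
base radii: r_b1 = 54.365001, r_b2 = 27.182501
tip radii: r_a1 = 60.661550, r_a2 = 30.926300
inv(α') = inv(23.870°) + 2·(-0.409-0.414)·tan α/(58+29) = 0.01753050  ⇒  α' = 21.07190°
a' = a·cos α / cos α' = 89.1750·cos 23.870°/cos 21.07190° = 87.391365
action lengths: √(r_a1²−r_b1²) = 26.912270, √(r_a2²−r_b2²) = 14.749498
base pitch p_b = π·m·cos α = 5.889403
CR = (26.912270 + 14.749498 − 87.391365·sin 21.07190°)/5.889403 = 1.738910
contact ratio ≈ 1.7389

1.7389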